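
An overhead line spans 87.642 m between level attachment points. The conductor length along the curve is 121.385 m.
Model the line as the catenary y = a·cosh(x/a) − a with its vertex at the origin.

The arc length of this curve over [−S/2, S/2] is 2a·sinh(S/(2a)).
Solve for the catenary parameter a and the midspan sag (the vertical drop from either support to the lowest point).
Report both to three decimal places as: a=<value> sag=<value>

a=30.368 sag=37.498

seed: a₀ = √(S³/(24(L−S))) = √(87.642³/(24·33.743)) = 28.831747
iter 1: u=1.519887  f(a)=+4.119e+00  f'(a)=-2.928e+00  a ← 28.831747 − (+4.119e+00/-2.928e+00) = 30.238458
iter 2: u=1.449181  f(a)=+3.206e-01  f'(a)=-2.488e+00  a ← 30.238458 − (+3.206e-01/-2.488e+00) = 30.367310
iter 3: u=1.443032  f(a)=+2.305e-03  f'(a)=-2.453e+00  a ← 30.367310 − (+2.305e-03/-2.453e+00) = 30.368250
iter 4: u=1.442987  f(a)=+1.211e-07  f'(a)=-2.452e+00  a ← 30.368250 − (+1.211e-07/-2.452e+00) = 30.368250
iter 5: u=1.442987  f(a)=-2.842e-14  f'(a)=-2.452e+00  a ← 30.368250 − (-2.842e-14/-2.452e+00) = 30.368250
converged: |Δa| < 1e-12 after 5 iterations
sag = a·(cosh(S/(2a)) − 1) = 30.368250·(cosh(1.442987) − 1) = 37.497869
T_max/T_min = cosh(S/(2a)) = 2.234772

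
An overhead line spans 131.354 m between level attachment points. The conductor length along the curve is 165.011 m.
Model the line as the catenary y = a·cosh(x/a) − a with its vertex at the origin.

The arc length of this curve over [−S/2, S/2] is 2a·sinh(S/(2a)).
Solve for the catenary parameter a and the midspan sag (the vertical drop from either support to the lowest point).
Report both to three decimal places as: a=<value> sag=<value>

seed: a₀ = √(S³/(24(L−S))) = √(131.354³/(24·33.657)) = 52.968983
iter 1: u=1.239914  f(a)=+2.684e+00  f'(a)=-1.477e+00  a ← 52.968983 − (+2.684e+00/-1.477e+00) = 54.785858
iter 2: u=1.198795  f(a)=+1.443e-01  f'(a)=-1.322e+00  a ← 54.785858 − (+1.443e-01/-1.322e+00) = 54.894970
iter 3: u=1.196412  f(a)=+4.693e-04  f'(a)=-1.314e+00  a ← 54.894970 − (+4.693e-04/-1.314e+00) = 54.895327
iter 4: u=1.196404  f(a)=+5.002e-09  f'(a)=-1.314e+00  a ← 54.895327 − (+5.002e-09/-1.314e+00) = 54.895327
iter 5: u=1.196404  f(a)=+0.000e+00  f'(a)=-1.314e+00  a ← 54.895327 − (+0.000e+00/-1.314e+00) = 54.895327
converged: |Δa| < 1e-12 after 5 iterations
sag = a·(cosh(S/(2a)) − 1) = 54.895327·(cosh(1.196404) − 1) = 44.203888
T_max/T_min = cosh(S/(2a)) = 1.805240

a=54.895 sag=44.204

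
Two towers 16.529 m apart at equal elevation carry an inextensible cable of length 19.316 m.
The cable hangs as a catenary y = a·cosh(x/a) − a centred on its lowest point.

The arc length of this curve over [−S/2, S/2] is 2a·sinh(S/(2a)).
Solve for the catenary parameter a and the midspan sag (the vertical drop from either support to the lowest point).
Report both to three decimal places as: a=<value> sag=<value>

a=8.417 sag=4.394

seed: a₀ = √(S³/(24(L−S))) = √(16.529³/(24·2.787)) = 8.216668
iter 1: u=1.005821  f(a)=+1.444e-01  f'(a)=-7.495e-01  a ← 8.216668 − (+1.444e-01/-7.495e-01) = 8.409350
iter 2: u=0.982775  f(a)=+5.236e-03  f'(a)=-6.961e-01  a ← 8.409350 − (+5.236e-03/-6.961e-01) = 8.416872
iter 3: u=0.981897  f(a)=+7.457e-06  f'(a)=-6.941e-01  a ← 8.416872 − (+7.457e-06/-6.941e-01) = 8.416883
iter 4: u=0.981896  f(a)=+1.517e-11  f'(a)=-6.941e-01  a ← 8.416883 − (+1.517e-11/-6.941e-01) = 8.416883
iter 5: u=0.981896  f(a)=+0.000e+00  f'(a)=-6.941e-01  a ← 8.416883 − (+0.000e+00/-6.941e-01) = 8.416883
converged: |Δa| < 1e-12 after 5 iterations
sag = a·(cosh(S/(2a)) − 1) = 8.416883·(cosh(0.981896) − 1) = 4.394084
T_max/T_min = cosh(S/(2a)) = 1.522056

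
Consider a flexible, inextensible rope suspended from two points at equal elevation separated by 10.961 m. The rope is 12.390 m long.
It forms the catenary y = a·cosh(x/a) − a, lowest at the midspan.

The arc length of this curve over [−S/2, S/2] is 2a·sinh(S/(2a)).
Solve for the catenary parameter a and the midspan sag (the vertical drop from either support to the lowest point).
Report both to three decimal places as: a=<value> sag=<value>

a=6.314 sag=2.532

seed: a₀ = √(S³/(24(L−S))) = √(10.961³/(24·1.429)) = 6.196601
iter 1: u=0.884436  f(a)=+5.694e-02  f'(a)=-4.983e-01  a ← 6.196601 − (+5.694e-02/-4.983e-01) = 6.310870
iter 2: u=0.868422  f(a)=+1.613e-03  f'(a)=-4.704e-01  a ← 6.310870 − (+1.613e-03/-4.704e-01) = 6.314299
iter 3: u=0.867951  f(a)=+1.379e-06  f'(a)=-4.696e-01  a ← 6.314299 − (+1.379e-06/-4.696e-01) = 6.314302
iter 4: u=0.867950  f(a)=+1.009e-12  f'(a)=-4.696e-01  a ← 6.314302 − (+1.009e-12/-4.696e-01) = 6.314302
converged: |Δa| < 1e-12 after 4 iterations
sag = a·(cosh(S/(2a)) − 1) = 6.314302·(cosh(0.867950) − 1) = 2.531513
T_max/T_min = cosh(S/(2a)) = 1.400917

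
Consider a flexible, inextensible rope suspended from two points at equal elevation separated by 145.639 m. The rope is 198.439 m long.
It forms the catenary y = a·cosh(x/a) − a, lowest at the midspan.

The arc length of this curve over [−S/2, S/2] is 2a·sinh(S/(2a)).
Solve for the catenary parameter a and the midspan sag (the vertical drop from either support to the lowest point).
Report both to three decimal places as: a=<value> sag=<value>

seed: a₀ = √(S³/(24(L−S))) = √(145.639³/(24·52.800)) = 49.373504
iter 1: u=1.474870  f(a)=+6.049e+00  f'(a)=-2.642e+00  a ← 49.373504 − (+6.049e+00/-2.642e+00) = 51.663423
iter 2: u=1.409498  f(a)=+4.463e-01  f'(a)=-2.265e+00  a ← 51.663423 − (+4.463e-01/-2.265e+00) = 51.860465
iter 3: u=1.404143  f(a)=+2.857e-03  f'(a)=-2.236e+00  a ← 51.860465 − (+2.857e-03/-2.236e+00) = 51.861743
iter 4: u=1.404108  f(a)=+1.187e-07  f'(a)=-2.236e+00  a ← 51.861743 − (+1.187e-07/-2.236e+00) = 51.861743
iter 5: u=1.404108  f(a)=-2.842e-14  f'(a)=-2.236e+00  a ← 51.861743 − (-2.842e-14/-2.236e+00) = 51.861743
converged: |Δa| < 1e-12 after 5 iterations
sag = a·(cosh(S/(2a)) − 1) = 51.861743·(cosh(1.404108) − 1) = 60.094273
T_max/T_min = cosh(S/(2a)) = 2.158740

a=51.862 sag=60.094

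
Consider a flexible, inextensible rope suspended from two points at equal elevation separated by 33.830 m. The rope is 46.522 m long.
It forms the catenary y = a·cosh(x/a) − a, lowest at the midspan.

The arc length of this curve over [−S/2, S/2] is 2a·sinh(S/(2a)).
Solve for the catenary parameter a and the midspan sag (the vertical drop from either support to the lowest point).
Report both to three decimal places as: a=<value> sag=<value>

seed: a₀ = √(S³/(24(L−S))) = √(33.830³/(24·12.692)) = 11.274112
iter 1: u=1.500340  f(a)=+1.508e+00  f'(a)=-2.801e+00  a ← 11.274112 − (+1.508e+00/-2.801e+00) = 11.812344
iter 2: u=1.431977  f(a)=+1.147e-01  f'(a)=-2.390e+00  a ← 11.812344 − (+1.147e-01/-2.390e+00) = 11.860335
iter 3: u=1.426182  f(a)=+7.844e-04  f'(a)=-2.357e+00  a ← 11.860335 − (+7.844e-04/-2.357e+00) = 11.860668
iter 4: u=1.426142  f(a)=+3.725e-08  f'(a)=-2.357e+00  a ← 11.860668 − (+3.725e-08/-2.357e+00) = 11.860668
iter 5: u=1.426142  f(a)=-1.421e-14  f'(a)=-2.357e+00  a ← 11.860668 − (-1.421e-14/-2.357e+00) = 11.860668
converged: |Δa| < 1e-12 after 5 iterations
sag = a·(cosh(S/(2a)) − 1) = 11.860668·(cosh(1.426142) − 1) = 14.249666
T_max/T_min = cosh(S/(2a)) = 2.201422

a=11.861 sag=14.250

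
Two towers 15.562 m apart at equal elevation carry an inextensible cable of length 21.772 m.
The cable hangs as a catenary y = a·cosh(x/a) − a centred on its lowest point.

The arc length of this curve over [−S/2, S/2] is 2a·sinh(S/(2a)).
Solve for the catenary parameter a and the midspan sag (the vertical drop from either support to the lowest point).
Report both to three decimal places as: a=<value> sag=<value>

seed: a₀ = √(S³/(24(L−S))) = √(15.562³/(24·6.210)) = 5.028595
iter 1: u=1.547351  f(a)=+7.872e-01  f'(a)=-3.114e+00  a ← 5.028595 − (+7.872e-01/-3.114e+00) = 5.281396
iter 2: u=1.473285  f(a)=+6.326e-02  f'(a)=-2.632e+00  a ← 5.281396 − (+6.326e-02/-2.632e+00) = 5.305432
iter 3: u=1.466610  f(a)=+4.874e-04  f'(a)=-2.592e+00  a ← 5.305432 − (+4.874e-04/-2.592e+00) = 5.305620
iter 4: u=1.466558  f(a)=+2.942e-08  f'(a)=-2.591e+00  a ← 5.305620 − (+2.942e-08/-2.591e+00) = 5.305620
iter 5: u=1.466558  f(a)=+3.553e-15  f'(a)=-2.591e+00  a ← 5.305620 − (+3.553e-15/-2.591e+00) = 5.305620
converged: |Δa| < 1e-12 after 5 iterations
sag = a·(cosh(S/(2a)) − 1) = 5.305620·(cosh(1.466558) − 1) = 6.804483
T_max/T_min = cosh(S/(2a)) = 2.282505

a=5.306 sag=6.804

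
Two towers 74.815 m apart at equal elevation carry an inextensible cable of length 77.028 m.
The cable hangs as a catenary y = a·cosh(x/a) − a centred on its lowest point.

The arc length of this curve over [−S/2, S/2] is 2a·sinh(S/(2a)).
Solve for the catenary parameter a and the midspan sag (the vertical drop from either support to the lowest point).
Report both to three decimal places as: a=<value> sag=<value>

a=89.186 sag=7.961

seed: a₀ = √(S³/(24(L−S))) = √(74.815³/(24·2.213)) = 88.794628
iter 1: u=0.421281  f(a)=+1.972e-02  f'(a)=-5.074e-02  a ← 88.794628 − (+1.972e-02/-5.074e-02) = 89.183331
iter 2: u=0.419445  f(a)=+1.302e-04  f'(a)=-5.007e-02  a ← 89.183331 − (+1.302e-04/-5.007e-02) = 89.185933
iter 3: u=0.419433  f(a)=+5.765e-09  f'(a)=-5.006e-02  a ← 89.185933 − (+5.765e-09/-5.006e-02) = 89.185933
iter 4: u=0.419433  f(a)=+1.421e-14  f'(a)=-5.006e-02  a ← 89.185933 − (+1.421e-14/-5.006e-02) = 89.185933
converged: |Δa| < 1e-12 after 4 iterations
sag = a·(cosh(S/(2a)) − 1) = 89.185933·(cosh(0.419433) − 1) = 7.960651
T_max/T_min = cosh(S/(2a)) = 1.089259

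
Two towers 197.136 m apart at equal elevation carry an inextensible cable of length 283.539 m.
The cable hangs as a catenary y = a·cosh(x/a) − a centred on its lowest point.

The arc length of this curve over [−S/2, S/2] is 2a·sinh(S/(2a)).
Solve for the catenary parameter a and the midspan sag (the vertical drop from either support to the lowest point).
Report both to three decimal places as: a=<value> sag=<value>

seed: a₀ = √(S³/(24(L−S))) = √(197.136³/(24·86.403)) = 60.782545
iter 1: u=1.621650  f(a)=+1.210e+01  f'(a)=-3.664e+00  a ← 60.782545 − (+1.210e+01/-3.664e+00) = 64.084270
iter 2: u=1.538100  f(a)=+1.056e+00  f'(a)=-3.050e+00  a ← 64.084270 − (+1.056e+00/-3.050e+00) = 64.430381
iter 3: u=1.529837  f(a)=+9.737e-03  f'(a)=-2.994e+00  a ← 64.430381 − (+9.737e-03/-2.994e+00) = 64.433633
iter 4: u=1.529760  f(a)=+8.452e-07  f'(a)=-2.994e+00  a ← 64.433633 − (+8.452e-07/-2.994e+00) = 64.433634
iter 5: u=1.529760  f(a)=-5.684e-14  f'(a)=-2.994e+00  a ← 64.433634 − (-5.684e-14/-2.994e+00) = 64.433634
converged: |Δa| < 1e-12 after 5 iterations
sag = a·(cosh(S/(2a)) − 1) = 64.433634·(cosh(1.529760) − 1) = 91.291394
T_max/T_min = cosh(S/(2a)) = 2.416828

a=64.434 sag=91.291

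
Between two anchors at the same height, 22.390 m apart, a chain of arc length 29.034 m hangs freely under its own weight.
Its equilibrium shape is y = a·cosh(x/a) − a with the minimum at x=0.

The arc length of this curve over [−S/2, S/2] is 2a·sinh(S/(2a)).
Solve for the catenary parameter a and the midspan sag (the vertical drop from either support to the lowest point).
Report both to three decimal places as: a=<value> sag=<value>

seed: a₀ = √(S³/(24(L−S))) = √(22.390³/(24·6.644)) = 8.389976
iter 1: u=1.334330  f(a)=+6.172e-01  f'(a)=-1.884e+00  a ← 8.389976 − (+6.172e-01/-1.884e+00) = 8.717503
iter 2: u=1.284198  f(a)=+3.798e-02  f'(a)=-1.659e+00  a ← 8.717503 − (+3.798e-02/-1.659e+00) = 8.740398
iter 3: u=1.280834  f(a)=+1.647e-04  f'(a)=-1.645e+00  a ← 8.740398 − (+1.647e-04/-1.645e+00) = 8.740498
iter 4: u=1.280819  f(a)=+3.127e-09  f'(a)=-1.644e+00  a ← 8.740498 − (+3.127e-09/-1.644e+00) = 8.740498
iter 5: u=1.280819  f(a)=+3.553e-15  f'(a)=-1.644e+00  a ← 8.740498 − (+3.553e-15/-1.644e+00) = 8.740498
converged: |Δa| < 1e-12 after 5 iterations
sag = a·(cosh(S/(2a)) − 1) = 8.740498·(cosh(1.280819) − 1) = 8.204696
T_max/T_min = cosh(S/(2a)) = 1.938699

a=8.740 sag=8.205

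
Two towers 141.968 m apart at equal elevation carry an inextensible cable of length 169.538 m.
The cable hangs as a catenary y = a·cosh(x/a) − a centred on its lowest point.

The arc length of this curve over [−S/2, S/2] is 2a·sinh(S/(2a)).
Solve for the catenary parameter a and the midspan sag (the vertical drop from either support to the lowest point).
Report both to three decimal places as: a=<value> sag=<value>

seed: a₀ = √(S³/(24(L−S))) = √(141.968³/(24·27.570)) = 65.759983
iter 1: u=1.079441  f(a)=+1.652e+00  f'(a)=-9.404e-01  a ← 65.759983 − (+1.652e+00/-9.404e-01) = 67.516232
iter 2: u=1.051362  f(a)=+6.847e-02  f'(a)=-8.638e-01  a ← 67.516232 − (+6.847e-02/-8.638e-01) = 67.595497
iter 3: u=1.050129  f(a)=+1.290e-04  f'(a)=-8.606e-01  a ← 67.595497 − (+1.290e-04/-8.606e-01) = 67.595647
iter 4: u=1.050127  f(a)=+4.596e-10  f'(a)=-8.606e-01  a ← 67.595647 − (+4.596e-10/-8.606e-01) = 67.595647
iter 5: u=1.050127  f(a)=+2.842e-14  f'(a)=-8.606e-01  a ← 67.595647 − (+2.842e-14/-8.606e-01) = 67.595647
converged: |Δa| < 1e-12 after 5 iterations
sag = a·(cosh(S/(2a)) − 1) = 67.595647·(cosh(1.050127) − 1) = 40.824623
T_max/T_min = cosh(S/(2a)) = 1.603953

a=67.596 sag=40.825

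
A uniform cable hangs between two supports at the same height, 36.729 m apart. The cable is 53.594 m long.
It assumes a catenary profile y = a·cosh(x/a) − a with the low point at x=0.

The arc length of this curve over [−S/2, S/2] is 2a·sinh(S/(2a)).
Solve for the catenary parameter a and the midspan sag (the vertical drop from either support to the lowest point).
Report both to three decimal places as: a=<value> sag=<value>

a=11.758 sag=17.505

seed: a₀ = √(S³/(24(L−S))) = √(36.729³/(24·16.865)) = 11.064069
iter 1: u=1.659832  f(a)=+2.482e+00  f'(a)=-3.976e+00  a ← 11.064069 − (+2.482e+00/-3.976e+00) = 11.688282
iter 2: u=1.571189  f(a)=+2.255e-01  f'(a)=-3.283e+00  a ← 11.688282 − (+2.255e-01/-3.283e+00) = 11.756967
iter 3: u=1.562010  f(a)=+2.273e-03  f'(a)=-3.217e+00  a ← 11.756967 − (+2.273e-03/-3.217e+00) = 11.757674
iter 4: u=1.561916  f(a)=+2.361e-07  f'(a)=-3.217e+00  a ← 11.757674 − (+2.361e-07/-3.217e+00) = 11.757674
iter 5: u=1.561916  f(a)=+0.000e+00  f'(a)=-3.217e+00  a ← 11.757674 − (+0.000e+00/-3.217e+00) = 11.757674
converged: |Δa| < 1e-12 after 5 iterations
sag = a·(cosh(S/(2a)) − 1) = 11.757674·(cosh(1.561916) − 1) = 17.505308
T_max/T_min = cosh(S/(2a)) = 2.488841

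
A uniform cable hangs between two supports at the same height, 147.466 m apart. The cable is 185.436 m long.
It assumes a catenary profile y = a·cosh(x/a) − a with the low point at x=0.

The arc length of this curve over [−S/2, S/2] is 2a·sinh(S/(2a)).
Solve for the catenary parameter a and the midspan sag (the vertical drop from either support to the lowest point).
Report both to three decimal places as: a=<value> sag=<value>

a=61.489 sag=49.765

seed: a₀ = √(S³/(24(L−S))) = √(147.466³/(24·37.970)) = 59.321474
iter 1: u=1.242939  f(a)=+3.043e+00  f'(a)=-1.489e+00  a ← 59.321474 − (+3.043e+00/-1.489e+00) = 61.365081
iter 2: u=1.201547  f(a)=+1.643e-01  f'(a)=-1.332e+00  a ← 61.365081 − (+1.643e-01/-1.332e+00) = 61.488428
iter 3: u=1.199136  f(a)=+5.397e-04  f'(a)=-1.324e+00  a ← 61.488428 − (+5.397e-04/-1.324e+00) = 61.488836
iter 4: u=1.199128  f(a)=+5.863e-09  f'(a)=-1.323e+00  a ← 61.488836 − (+5.863e-09/-1.323e+00) = 61.488836
iter 5: u=1.199128  f(a)=+2.842e-14  f'(a)=-1.323e+00  a ← 61.488836 − (+2.842e-14/-1.323e+00) = 61.488836
converged: |Δa| < 1e-12 after 5 iterations
sag = a·(cosh(S/(2a)) − 1) = 61.488836·(cosh(1.199128) − 1) = 49.765397
T_max/T_min = cosh(S/(2a)) = 1.809340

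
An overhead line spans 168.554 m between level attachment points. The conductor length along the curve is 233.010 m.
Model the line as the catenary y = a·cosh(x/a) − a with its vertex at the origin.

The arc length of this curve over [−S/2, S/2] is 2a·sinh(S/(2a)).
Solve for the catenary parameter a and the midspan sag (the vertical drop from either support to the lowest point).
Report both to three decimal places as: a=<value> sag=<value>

a=58.584 sag=71.821

seed: a₀ = √(S³/(24(L−S))) = √(168.554³/(24·64.456)) = 55.637973
iter 1: u=1.514739  f(a)=+7.812e+00  f'(a)=-2.894e+00  a ← 55.637973 − (+7.812e+00/-2.894e+00) = 58.337161
iter 2: u=1.444654  f(a)=+6.044e-01  f'(a)=-2.462e+00  a ← 58.337161 − (+6.044e-01/-2.462e+00) = 58.582663
iter 3: u=1.438600  f(a)=+4.290e-03  f'(a)=-2.427e+00  a ← 58.582663 − (+4.290e-03/-2.427e+00) = 58.584431
iter 4: u=1.438556  f(a)=+2.194e-07  f'(a)=-2.427e+00  a ← 58.584431 − (+2.194e-07/-2.427e+00) = 58.584431
iter 5: u=1.438556  f(a)=-5.684e-14  f'(a)=-2.427e+00  a ← 58.584431 − (-5.684e-14/-2.427e+00) = 58.584431
converged: |Δa| < 1e-12 after 5 iterations
sag = a·(cosh(S/(2a)) − 1) = 58.584431·(cosh(1.438556) − 1) = 71.820901
T_max/T_min = cosh(S/(2a)) = 2.225938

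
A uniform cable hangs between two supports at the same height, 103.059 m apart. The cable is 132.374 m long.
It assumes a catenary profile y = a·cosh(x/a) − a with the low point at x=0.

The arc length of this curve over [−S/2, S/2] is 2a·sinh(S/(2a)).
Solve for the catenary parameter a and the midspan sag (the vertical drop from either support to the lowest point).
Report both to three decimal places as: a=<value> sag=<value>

seed: a₀ = √(S³/(24(L−S))) = √(103.059³/(24·29.315)) = 39.443761
iter 1: u=1.306404  f(a)=+2.606e+00  f'(a)=-1.756e+00  a ← 39.443761 − (+2.606e+00/-1.756e+00) = 40.927579
iter 2: u=1.259041  f(a)=+1.543e-01  f'(a)=-1.554e+00  a ← 40.927579 − (+1.543e-01/-1.554e+00) = 41.026855
iter 3: u=1.255994  f(a)=+6.158e-04  f'(a)=-1.541e+00  a ← 41.026855 − (+6.158e-04/-1.541e+00) = 41.027254
iter 4: u=1.255982  f(a)=+9.901e-09  f'(a)=-1.541e+00  a ← 41.027254 − (+9.901e-09/-1.541e+00) = 41.027254
iter 5: u=1.255982  f(a)=-2.842e-14  f'(a)=-1.541e+00  a ← 41.027254 − (-2.842e-14/-1.541e+00) = 41.027254
converged: |Δa| < 1e-12 after 5 iterations
sag = a·(cosh(S/(2a)) − 1) = 41.027254·(cosh(1.255982) − 1) = 36.844143
T_max/T_min = cosh(S/(2a)) = 1.898041

a=41.027 sag=36.844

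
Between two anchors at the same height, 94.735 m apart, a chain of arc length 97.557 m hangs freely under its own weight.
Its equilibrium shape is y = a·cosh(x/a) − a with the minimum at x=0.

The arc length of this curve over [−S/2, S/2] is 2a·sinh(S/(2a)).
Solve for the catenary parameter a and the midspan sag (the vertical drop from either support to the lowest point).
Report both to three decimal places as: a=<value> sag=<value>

a=112.539 sag=10.116

seed: a₀ = √(S³/(24(L−S))) = √(94.735³/(24·2.822)) = 112.042183
iter 1: u=0.422765  f(a)=+2.533e-02  f'(a)=-5.128e-02  a ← 112.042183 − (+2.533e-02/-5.128e-02) = 112.536068
iter 2: u=0.420909  f(a)=+1.684e-04  f'(a)=-5.060e-02  a ← 112.536068 − (+1.684e-04/-5.060e-02) = 112.539397
iter 3: u=0.420897  f(a)=+7.561e-09  f'(a)=-5.060e-02  a ← 112.539397 − (+7.561e-09/-5.060e-02) = 112.539397
iter 4: u=0.420897  f(a)=-1.421e-14  f'(a)=-5.060e-02  a ← 112.539397 − (-1.421e-14/-5.060e-02) = 112.539397
converged: |Δa| < 1e-12 after 4 iterations
sag = a·(cosh(S/(2a)) − 1) = 112.539397·(cosh(0.420897) − 1) = 10.116455
T_max/T_min = cosh(S/(2a)) = 1.089893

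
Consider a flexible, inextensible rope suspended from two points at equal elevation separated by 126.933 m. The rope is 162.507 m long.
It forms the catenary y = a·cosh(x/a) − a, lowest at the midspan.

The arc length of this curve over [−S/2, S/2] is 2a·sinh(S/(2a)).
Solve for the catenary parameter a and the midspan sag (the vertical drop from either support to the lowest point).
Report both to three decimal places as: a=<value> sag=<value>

a=50.880 sag=44.989

seed: a₀ = √(S³/(24(L−S))) = √(126.933³/(24·35.574)) = 48.942917
iter 1: u=1.296745  f(a)=+3.114e+00  f'(a)=-1.713e+00  a ← 48.942917 − (+3.114e+00/-1.713e+00) = 50.760220
iter 2: u=1.250320  f(a)=+1.818e-01  f'(a)=-1.519e+00  a ← 50.760220 − (+1.818e-01/-1.519e+00) = 50.879955
iter 3: u=1.247377  f(a)=+7.051e-04  f'(a)=-1.507e+00  a ← 50.879955 − (+7.051e-04/-1.507e+00) = 50.880423
iter 4: u=1.247366  f(a)=+1.069e-08  f'(a)=-1.507e+00  a ← 50.880423 − (+1.069e-08/-1.507e+00) = 50.880423
iter 5: u=1.247366  f(a)=+2.842e-14  f'(a)=-1.507e+00  a ← 50.880423 − (+2.842e-14/-1.507e+00) = 50.880423
converged: |Δa| < 1e-12 after 5 iterations
sag = a·(cosh(S/(2a)) − 1) = 50.880423·(cosh(1.247366) − 1) = 44.989013
T_max/T_min = cosh(S/(2a)) = 1.884211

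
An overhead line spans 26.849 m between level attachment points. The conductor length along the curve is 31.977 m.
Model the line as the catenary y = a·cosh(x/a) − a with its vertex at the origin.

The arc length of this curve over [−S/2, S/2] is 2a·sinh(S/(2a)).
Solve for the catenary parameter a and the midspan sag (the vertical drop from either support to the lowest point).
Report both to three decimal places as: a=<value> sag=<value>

seed: a₀ = √(S³/(24(L−S))) = √(26.849³/(24·5.128)) = 12.540433
iter 1: u=1.070497  f(a)=+3.020e-01  f'(a)=-9.155e-01  a ← 12.540433 − (+3.020e-01/-9.155e-01) = 12.870286
iter 2: u=1.043062  f(a)=+1.232e-02  f'(a)=-8.421e-01  a ← 12.870286 − (+1.232e-02/-8.421e-01) = 12.884921
iter 3: u=1.041877  f(a)=+2.246e-05  f'(a)=-8.391e-01  a ← 12.884921 − (+2.246e-05/-8.391e-01) = 12.884947
iter 4: u=1.041875  f(a)=+7.493e-11  f'(a)=-8.391e-01  a ← 12.884947 − (+7.493e-11/-8.391e-01) = 12.884947
iter 5: u=1.041875  f(a)=-3.553e-15  f'(a)=-8.391e-01  a ← 12.884947 − (-3.553e-15/-8.391e-01) = 12.884947
converged: |Δa| < 1e-12 after 5 iterations
sag = a·(cosh(S/(2a)) − 1) = 12.884947·(cosh(1.041875) − 1) = 7.649268
T_max/T_min = cosh(S/(2a)) = 1.593659

a=12.885 sag=7.649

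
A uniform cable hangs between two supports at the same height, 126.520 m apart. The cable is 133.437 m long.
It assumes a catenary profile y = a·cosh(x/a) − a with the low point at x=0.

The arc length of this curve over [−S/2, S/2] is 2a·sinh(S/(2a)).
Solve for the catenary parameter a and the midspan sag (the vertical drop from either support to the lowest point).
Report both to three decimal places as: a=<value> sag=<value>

a=111.347 sag=18.459

seed: a₀ = √(S³/(24(L−S))) = √(126.520³/(24·6.917)) = 110.452173
iter 1: u=0.572737  f(a)=+1.143e-01  f'(a)=-1.294e-01  a ← 110.452173 − (+1.143e-01/-1.294e-01) = 111.335738
iter 2: u=0.568191  f(a)=+1.387e-03  f'(a)=-1.263e-01  a ← 111.335738 − (+1.387e-03/-1.263e-01) = 111.346717
iter 3: u=0.568135  f(a)=+2.094e-07  f'(a)=-1.262e-01  a ← 111.346717 − (+2.094e-07/-1.262e-01) = 111.346719
iter 4: u=0.568135  f(a)=+2.842e-14  f'(a)=-1.262e-01  a ← 111.346719 − (+2.842e-14/-1.262e-01) = 111.346719
converged: |Δa| < 1e-12 after 4 iterations
sag = a·(cosh(S/(2a)) − 1) = 111.346719·(cosh(0.568135) − 1) = 18.458713
T_max/T_min = cosh(S/(2a)) = 1.165777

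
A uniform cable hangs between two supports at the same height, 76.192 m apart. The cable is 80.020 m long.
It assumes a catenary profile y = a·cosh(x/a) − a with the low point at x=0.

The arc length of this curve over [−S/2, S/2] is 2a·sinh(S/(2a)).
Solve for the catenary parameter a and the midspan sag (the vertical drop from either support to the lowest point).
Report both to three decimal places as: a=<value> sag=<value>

seed: a₀ = √(S³/(24(L−S))) = √(76.192³/(24·3.828)) = 69.386100
iter 1: u=0.549044  f(a)=+5.811e-02  f'(a)=-1.137e-01  a ← 69.386100 − (+5.811e-02/-1.137e-01) = 69.897204
iter 2: u=0.545029  f(a)=+6.484e-04  f'(a)=-1.112e-01  a ← 69.897204 − (+6.484e-04/-1.112e-01) = 69.903036
iter 3: u=0.544983  f(a)=+8.273e-08  f'(a)=-1.111e-01  a ← 69.903036 − (+8.273e-08/-1.111e-01) = 69.903036
iter 4: u=0.544983  f(a)=+1.421e-14  f'(a)=-1.111e-01  a ← 69.903036 − (+1.421e-14/-1.111e-01) = 69.903036
converged: |Δa| < 1e-12 after 4 iterations
sag = a·(cosh(S/(2a)) − 1) = 69.903036·(cosh(0.544983) − 1) = 10.640335
T_max/T_min = cosh(S/(2a)) = 1.152216

a=69.903 sag=10.640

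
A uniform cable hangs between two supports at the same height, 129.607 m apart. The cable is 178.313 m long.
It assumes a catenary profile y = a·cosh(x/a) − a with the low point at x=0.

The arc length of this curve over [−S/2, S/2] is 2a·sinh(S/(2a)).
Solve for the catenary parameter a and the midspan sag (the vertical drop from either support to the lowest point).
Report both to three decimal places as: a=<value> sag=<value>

seed: a₀ = √(S³/(24(L−S))) = √(129.607³/(24·48.706)) = 43.156462
iter 1: u=1.501594  f(a)=+5.795e+00  f'(a)=-2.809e+00  a ← 43.156462 − (+5.795e+00/-2.809e+00) = 45.219675
iter 2: u=1.433082  f(a)=+4.415e-01  f'(a)=-2.396e+00  a ← 45.219675 − (+4.415e-01/-2.396e+00) = 45.403962
iter 3: u=1.427265  f(a)=+3.030e-03  f'(a)=-2.363e+00  a ← 45.403962 − (+3.030e-03/-2.363e+00) = 45.405244
iter 4: u=1.427225  f(a)=+1.448e-07  f'(a)=-2.363e+00  a ← 45.405244 − (+1.448e-07/-2.363e+00) = 45.405244
iter 5: u=1.427225  f(a)=+2.842e-14  f'(a)=-2.363e+00  a ← 45.405244 − (+2.842e-14/-2.363e+00) = 45.405244
converged: |Δa| < 1e-12 after 5 iterations
sag = a·(cosh(S/(2a)) − 1) = 45.405244·(cosh(1.427225) − 1) = 54.647331
T_max/T_min = cosh(S/(2a)) = 2.203547

a=45.405 sag=54.647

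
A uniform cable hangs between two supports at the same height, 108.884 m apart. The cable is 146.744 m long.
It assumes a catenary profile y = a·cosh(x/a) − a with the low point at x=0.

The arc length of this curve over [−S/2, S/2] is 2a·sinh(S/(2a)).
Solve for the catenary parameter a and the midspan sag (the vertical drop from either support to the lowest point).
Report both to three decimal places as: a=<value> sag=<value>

seed: a₀ = √(S³/(24(L−S))) = √(108.884³/(24·37.860)) = 37.692086
iter 1: u=1.444388  f(a)=+4.151e+00  f'(a)=-2.460e+00  a ← 37.692086 − (+4.151e+00/-2.460e+00) = 39.379255
iter 2: u=1.382505  f(a)=+2.950e-01  f'(a)=-2.122e+00  a ← 39.379255 − (+2.950e-01/-2.122e+00) = 39.518266
iter 3: u=1.377641  f(a)=+1.742e-03  f'(a)=-2.097e+00  a ← 39.518266 − (+1.742e-03/-2.097e+00) = 39.519097
iter 4: u=1.377612  f(a)=+6.150e-08  f'(a)=-2.097e+00  a ← 39.519097 − (+6.150e-08/-2.097e+00) = 39.519097
iter 5: u=1.377612  f(a)=-2.842e-14  f'(a)=-2.097e+00  a ← 39.519097 − (-2.842e-14/-2.097e+00) = 39.519097
converged: |Δa| < 1e-12 after 5 iterations
sag = a·(cosh(S/(2a)) − 1) = 39.519097·(cosh(1.377612) − 1) = 43.818826
T_max/T_min = cosh(S/(2a)) = 2.108801

a=39.519 sag=43.819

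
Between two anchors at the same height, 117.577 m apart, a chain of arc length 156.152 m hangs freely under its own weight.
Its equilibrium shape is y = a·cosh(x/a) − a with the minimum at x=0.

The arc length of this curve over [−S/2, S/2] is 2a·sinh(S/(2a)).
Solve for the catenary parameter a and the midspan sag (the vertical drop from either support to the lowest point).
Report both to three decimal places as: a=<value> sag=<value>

seed: a₀ = √(S³/(24(L−S))) = √(117.577³/(24·38.575)) = 41.901057
iter 1: u=1.403031  f(a)=+3.980e+00  f'(a)=-2.230e+00  a ← 41.901057 − (+3.980e+00/-2.230e+00) = 43.685552
iter 2: u=1.345720  f(a)=+2.684e-01  f'(a)=-1.939e+00  a ← 43.685552 − (+2.684e-01/-1.939e+00) = 43.823977
iter 3: u=1.341469  f(a)=+1.415e-03  f'(a)=-1.918e+00  a ← 43.823977 − (+1.415e-03/-1.918e+00) = 43.824714
iter 4: u=1.341446  f(a)=+3.982e-08  f'(a)=-1.918e+00  a ← 43.824714 − (+3.982e-08/-1.918e+00) = 43.824714
iter 5: u=1.341446  f(a)=+0.000e+00  f'(a)=-1.918e+00  a ← 43.824714 − (+0.000e+00/-1.918e+00) = 43.824714
converged: |Δa| < 1e-12 after 5 iterations
sag = a·(cosh(S/(2a)) − 1) = 43.824714·(cosh(1.341446) − 1) = 45.710013
T_max/T_min = cosh(S/(2a)) = 2.043019

a=43.825 sag=45.710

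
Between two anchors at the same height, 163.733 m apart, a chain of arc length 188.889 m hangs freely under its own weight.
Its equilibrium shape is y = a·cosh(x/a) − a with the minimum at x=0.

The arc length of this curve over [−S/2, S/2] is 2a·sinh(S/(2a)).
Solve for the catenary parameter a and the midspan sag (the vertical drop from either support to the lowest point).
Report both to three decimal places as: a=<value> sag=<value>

seed: a₀ = √(S³/(24(L−S))) = √(163.733³/(24·25.156)) = 85.266398
iter 1: u=0.960126  f(a)=+1.185e+00  f'(a)=-6.463e-01  a ← 85.266398 − (+1.185e+00/-6.463e-01) = 87.100410
iter 2: u=0.939909  f(a)=+3.932e-02  f'(a)=-6.040e-01  a ← 87.100410 − (+3.932e-02/-6.040e-01) = 87.165507
iter 3: u=0.939208  f(a)=+4.656e-05  f'(a)=-6.026e-01  a ← 87.165507 − (+4.656e-05/-6.026e-01) = 87.165584
iter 4: u=0.939207  f(a)=+6.546e-11  f'(a)=-6.026e-01  a ← 87.165584 − (+6.546e-11/-6.026e-01) = 87.165584
iter 5: u=0.939207  f(a)=+0.000e+00  f'(a)=-6.026e-01  a ← 87.165584 − (+0.000e+00/-6.026e-01) = 87.165584
converged: |Δa| < 1e-12 after 5 iterations
sag = a·(cosh(S/(2a)) − 1) = 87.165584·(cosh(0.939207) − 1) = 41.355242
T_max/T_min = cosh(S/(2a)) = 1.474445

a=87.166 sag=41.355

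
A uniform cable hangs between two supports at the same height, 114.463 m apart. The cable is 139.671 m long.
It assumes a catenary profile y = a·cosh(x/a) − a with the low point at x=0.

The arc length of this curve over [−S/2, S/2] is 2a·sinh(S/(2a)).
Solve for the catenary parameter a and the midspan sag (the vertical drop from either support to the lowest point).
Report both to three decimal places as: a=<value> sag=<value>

seed: a₀ = √(S³/(24(L−S))) = √(114.463³/(24·25.208)) = 49.787792
iter 1: u=1.149509  f(a)=+1.719e+00  f'(a)=-1.153e+00  a ← 49.787792 − (+1.719e+00/-1.153e+00) = 51.278672
iter 2: u=1.116088  f(a)=+8.023e-02  f'(a)=-1.048e+00  a ← 51.278672 − (+8.023e-02/-1.048e+00) = 51.355258
iter 3: u=1.114423  f(a)=+1.937e-04  f'(a)=-1.042e+00  a ← 51.355258 − (+1.937e-04/-1.042e+00) = 51.355444
iter 4: u=1.114419  f(a)=+1.136e-09  f'(a)=-1.042e+00  a ← 51.355444 − (+1.136e-09/-1.042e+00) = 51.355444
iter 5: u=1.114419  f(a)=-2.842e-14  f'(a)=-1.042e+00  a ← 51.355444 − (-2.842e-14/-1.042e+00) = 51.355444
converged: |Δa| < 1e-12 after 5 iterations
sag = a·(cosh(S/(2a)) − 1) = 51.355444·(cosh(1.114419) − 1) = 35.330072
T_max/T_min = cosh(S/(2a)) = 1.687952

a=51.355 sag=35.330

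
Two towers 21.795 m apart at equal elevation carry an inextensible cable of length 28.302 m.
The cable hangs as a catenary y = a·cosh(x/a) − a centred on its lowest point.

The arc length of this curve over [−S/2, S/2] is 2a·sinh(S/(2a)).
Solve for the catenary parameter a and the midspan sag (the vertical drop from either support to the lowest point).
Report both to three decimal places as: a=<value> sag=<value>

seed: a₀ = √(S³/(24(L−S))) = √(21.795³/(24·6.507)) = 8.142154
iter 1: u=1.338405  f(a)=+6.083e-01  f'(a)=-1.904e+00  a ← 8.142154 − (+6.083e-01/-1.904e+00) = 8.461703
iter 2: u=1.287861  f(a)=+3.764e-02  f'(a)=-1.675e+00  a ← 8.461703 − (+3.764e-02/-1.675e+00) = 8.484181
iter 3: u=1.284449  f(a)=+1.652e-04  f'(a)=-1.660e+00  a ← 8.484181 − (+1.652e-04/-1.660e+00) = 8.484281
iter 4: u=1.284434  f(a)=+3.212e-09  f'(a)=-1.660e+00  a ← 8.484281 − (+3.212e-09/-1.660e+00) = 8.484281
iter 5: u=1.284434  f(a)=+0.000e+00  f'(a)=-1.660e+00  a ← 8.484281 − (+0.000e+00/-1.660e+00) = 8.484281
converged: |Δa| < 1e-12 after 5 iterations
sag = a·(cosh(S/(2a)) − 1) = 8.484281·(cosh(1.284434) − 1) = 8.015229
T_max/T_min = cosh(S/(2a)) = 1.944715

a=8.484 sag=8.015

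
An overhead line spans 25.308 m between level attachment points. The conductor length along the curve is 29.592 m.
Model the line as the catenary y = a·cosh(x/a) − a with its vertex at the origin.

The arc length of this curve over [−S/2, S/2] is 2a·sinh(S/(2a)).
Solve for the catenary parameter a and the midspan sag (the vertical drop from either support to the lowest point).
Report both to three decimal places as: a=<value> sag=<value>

seed: a₀ = √(S³/(24(L−S))) = √(25.308³/(24·4.284)) = 12.556147
iter 1: u=1.007793  f(a)=+2.229e-01  f'(a)=-7.542e-01  a ← 12.556147 − (+2.229e-01/-7.542e-01) = 12.851659
iter 2: u=0.984620  f(a)=+8.111e-03  f'(a)=-7.002e-01  a ← 12.851659 − (+8.111e-03/-7.002e-01) = 12.863242
iter 3: u=0.983733  f(a)=+1.164e-05  f'(a)=-6.982e-01  a ← 12.863242 − (+1.164e-05/-6.982e-01) = 12.863259
iter 4: u=0.983732  f(a)=+2.406e-11  f'(a)=-6.982e-01  a ← 12.863259 − (+2.406e-11/-6.982e-01) = 12.863259
iter 5: u=0.983732  f(a)=+0.000e+00  f'(a)=-6.982e-01  a ← 12.863259 − (+0.000e+00/-6.982e-01) = 12.863259
converged: |Δa| < 1e-12 after 5 iterations
sag = a·(cosh(S/(2a)) − 1) = 12.863259·(cosh(0.983732) − 1) = 6.742481
T_max/T_min = cosh(S/(2a)) = 1.524166

a=12.863 sag=6.742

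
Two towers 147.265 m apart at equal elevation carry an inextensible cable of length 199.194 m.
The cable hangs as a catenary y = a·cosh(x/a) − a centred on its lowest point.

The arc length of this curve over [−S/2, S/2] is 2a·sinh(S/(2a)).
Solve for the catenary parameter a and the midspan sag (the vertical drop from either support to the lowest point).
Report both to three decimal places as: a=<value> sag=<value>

seed: a₀ = √(S³/(24(L−S))) = √(147.265³/(24·51.929)) = 50.621932
iter 1: u=1.454557  f(a)=+5.778e+00  f'(a)=-2.520e+00  a ← 50.621932 − (+5.778e+00/-2.520e+00) = 52.915112
iter 2: u=1.391521  f(a)=+4.158e-01  f'(a)=-2.169e+00  a ← 52.915112 − (+4.158e-01/-2.169e+00) = 53.106829
iter 3: u=1.386498  f(a)=+2.523e-03  f'(a)=-2.143e+00  a ← 53.106829 − (+2.523e-03/-2.143e+00) = 53.108006
iter 4: u=1.386467  f(a)=+9.410e-08  f'(a)=-2.143e+00  a ← 53.108006 − (+9.410e-08/-2.143e+00) = 53.108007
iter 5: u=1.386467  f(a)=-2.842e-14  f'(a)=-2.143e+00  a ← 53.108007 − (-2.842e-14/-2.143e+00) = 53.108007
converged: |Δa| < 1e-12 after 5 iterations
sag = a·(cosh(S/(2a)) − 1) = 53.108007·(cosh(1.386467) − 1) = 59.763703
T_max/T_min = cosh(S/(2a)) = 2.125324

a=53.108 sag=59.764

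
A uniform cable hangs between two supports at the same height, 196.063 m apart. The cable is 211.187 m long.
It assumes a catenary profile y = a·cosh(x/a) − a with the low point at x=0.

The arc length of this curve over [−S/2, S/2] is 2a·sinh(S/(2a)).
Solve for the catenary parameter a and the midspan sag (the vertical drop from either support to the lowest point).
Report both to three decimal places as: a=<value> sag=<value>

a=145.735 sag=34.233

seed: a₀ = √(S³/(24(L−S))) = √(196.063³/(24·15.124)) = 144.096858
iter 1: u=0.680317  f(a)=+3.539e-01  f'(a)=-2.198e-01  a ← 144.096858 − (+3.539e-01/-2.198e-01) = 145.706901
iter 2: u=0.672799  f(a)=+6.018e-03  f'(a)=-2.124e-01  a ← 145.706901 − (+6.018e-03/-2.124e-01) = 145.735240
iter 3: u=0.672668  f(a)=+1.808e-06  f'(a)=-2.122e-01  a ← 145.735240 − (+1.808e-06/-2.122e-01) = 145.735249
iter 4: u=0.672668  f(a)=+1.990e-13  f'(a)=-2.122e-01  a ← 145.735249 − (+1.990e-13/-2.122e-01) = 145.735249
converged: |Δa| < 1e-12 after 4 iterations
sag = a·(cosh(S/(2a)) − 1) = 145.735249·(cosh(0.672668) − 1) = 34.233498
T_max/T_min = cosh(S/(2a)) = 1.234902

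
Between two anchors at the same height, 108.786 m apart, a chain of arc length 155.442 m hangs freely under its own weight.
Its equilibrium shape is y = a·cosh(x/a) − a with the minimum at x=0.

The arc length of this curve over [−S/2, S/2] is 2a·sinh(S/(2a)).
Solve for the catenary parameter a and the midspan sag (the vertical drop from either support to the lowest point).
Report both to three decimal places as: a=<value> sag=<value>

seed: a₀ = √(S³/(24(L−S))) = √(108.786³/(24·46.656)) = 33.907841
iter 1: u=1.604142  f(a)=+6.384e+00  f'(a)=-3.528e+00  a ← 33.907841 − (+6.384e+00/-3.528e+00) = 35.717235
iter 2: u=1.522878  f(a)=+5.466e-01  f'(a)=-2.948e+00  a ← 35.717235 − (+5.466e-01/-2.948e+00) = 35.902669
iter 3: u=1.515013  f(a)=+4.836e-03  f'(a)=-2.896e+00  a ← 35.902669 − (+4.836e-03/-2.896e+00) = 35.904339
iter 4: u=1.514942  f(a)=+3.860e-07  f'(a)=-2.895e+00  a ← 35.904339 − (+3.860e-07/-2.895e+00) = 35.904340
iter 5: u=1.514942  f(a)=+2.842e-14  f'(a)=-2.895e+00  a ← 35.904340 − (+2.842e-14/-2.895e+00) = 35.904340
converged: |Δa| < 1e-12 after 5 iterations
sag = a·(cosh(S/(2a)) − 1) = 35.904340·(cosh(1.514942) − 1) = 49.709184
T_max/T_min = cosh(S/(2a)) = 2.384490

a=35.904 sag=49.709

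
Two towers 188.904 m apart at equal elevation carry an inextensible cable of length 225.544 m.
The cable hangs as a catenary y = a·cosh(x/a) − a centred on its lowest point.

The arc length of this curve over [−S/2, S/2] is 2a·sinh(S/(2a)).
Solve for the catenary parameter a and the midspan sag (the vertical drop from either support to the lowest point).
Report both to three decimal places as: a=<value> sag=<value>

a=89.996 sag=54.284

seed: a₀ = √(S³/(24(L−S))) = √(188.904³/(24·36.640)) = 87.554481
iter 1: u=1.078780  f(a)=+2.192e+00  f'(a)=-9.385e-01  a ← 87.554481 − (+2.192e+00/-9.385e-01) = 89.890175
iter 2: u=1.050749  f(a)=+9.078e-02  f'(a)=-8.622e-01  a ← 89.890175 − (+9.078e-02/-8.622e-01) = 89.995460
iter 3: u=1.049520  f(a)=+1.706e-04  f'(a)=-8.590e-01  a ← 89.995460 − (+1.706e-04/-8.590e-01) = 89.995659
iter 4: u=1.049517  f(a)=+6.048e-10  f'(a)=-8.590e-01  a ← 89.995659 − (+6.048e-10/-8.590e-01) = 89.995659
iter 5: u=1.049517  f(a)=+5.684e-14  f'(a)=-8.590e-01  a ← 89.995659 − (+5.684e-14/-8.590e-01) = 89.995659
converged: |Δa| < 1e-12 after 5 iterations
sag = a·(cosh(S/(2a)) − 1) = 89.995659·(cosh(1.049517) − 1) = 54.284425
T_max/T_min = cosh(S/(2a)) = 1.603189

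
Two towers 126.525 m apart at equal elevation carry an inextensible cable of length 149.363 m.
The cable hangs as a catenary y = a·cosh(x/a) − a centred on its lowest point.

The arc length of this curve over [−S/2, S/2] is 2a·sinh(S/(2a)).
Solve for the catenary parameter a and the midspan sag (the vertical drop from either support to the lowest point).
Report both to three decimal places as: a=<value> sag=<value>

a=62.371 sag=34.930

seed: a₀ = √(S³/(24(L−S))) = √(126.525³/(24·22.838)) = 60.789681
iter 1: u=1.040678  f(a)=+1.269e+00  f'(a)=-8.360e-01  a ← 60.789681 − (+1.269e+00/-8.360e-01) = 62.307766
iter 2: u=1.015323  f(a)=+4.909e-02  f'(a)=-7.724e-01  a ← 62.307766 − (+4.909e-02/-7.724e-01) = 62.371324
iter 3: u=1.014288  f(a)=+8.002e-05  f'(a)=-7.699e-01  a ← 62.371324 − (+8.002e-05/-7.699e-01) = 62.371428
iter 4: u=1.014287  f(a)=+2.134e-10  f'(a)=-7.699e-01  a ← 62.371428 − (+2.134e-10/-7.699e-01) = 62.371428
iter 5: u=1.014287  f(a)=-2.842e-14  f'(a)=-7.699e-01  a ← 62.371428 − (-2.842e-14/-7.699e-01) = 62.371428
converged: |Δa| < 1e-12 after 5 iterations
sag = a·(cosh(S/(2a)) − 1) = 62.371428·(cosh(1.014287) − 1) = 34.929762
T_max/T_min = cosh(S/(2a)) = 1.560028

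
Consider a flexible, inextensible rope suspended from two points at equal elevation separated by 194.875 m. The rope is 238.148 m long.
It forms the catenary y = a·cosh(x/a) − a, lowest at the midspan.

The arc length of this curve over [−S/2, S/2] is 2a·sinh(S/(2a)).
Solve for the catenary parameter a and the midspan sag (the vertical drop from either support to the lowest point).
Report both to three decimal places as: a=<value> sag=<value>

seed: a₀ = √(S³/(24(L−S))) = √(194.875³/(24·43.273)) = 84.415086
iter 1: u=1.154266  f(a)=+2.976e+00  f'(a)=-1.169e+00  a ← 84.415086 − (+2.976e+00/-1.169e+00) = 86.961814
iter 2: u=1.120463  f(a)=+1.400e-01  f'(a)=-1.061e+00  a ← 86.961814 − (+1.400e-01/-1.061e+00) = 87.093756
iter 3: u=1.118766  f(a)=+3.436e-04  f'(a)=-1.056e+00  a ← 87.093756 − (+3.436e-04/-1.056e+00) = 87.094081
iter 4: u=1.118761  f(a)=+2.081e-09  f'(a)=-1.056e+00  a ← 87.094081 − (+2.081e-09/-1.056e+00) = 87.094081
iter 5: u=1.118761  f(a)=-2.842e-14  f'(a)=-1.056e+00  a ← 87.094081 − (-2.842e-14/-1.056e+00) = 87.094081
converged: |Δa| < 1e-12 after 5 iterations
sag = a·(cosh(S/(2a)) − 1) = 87.094081·(cosh(1.118761) − 1) = 60.432176
T_max/T_min = cosh(S/(2a)) = 1.693872

a=87.094 sag=60.432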